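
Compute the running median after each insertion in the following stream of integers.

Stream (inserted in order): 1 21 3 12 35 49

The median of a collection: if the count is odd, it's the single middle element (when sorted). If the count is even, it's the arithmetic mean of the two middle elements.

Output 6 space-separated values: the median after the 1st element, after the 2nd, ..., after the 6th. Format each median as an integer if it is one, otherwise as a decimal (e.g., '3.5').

Answer: 1 11 3 7.5 12 16.5

Derivation:
Step 1: insert 1 -> lo=[1] (size 1, max 1) hi=[] (size 0) -> median=1
Step 2: insert 21 -> lo=[1] (size 1, max 1) hi=[21] (size 1, min 21) -> median=11
Step 3: insert 3 -> lo=[1, 3] (size 2, max 3) hi=[21] (size 1, min 21) -> median=3
Step 4: insert 12 -> lo=[1, 3] (size 2, max 3) hi=[12, 21] (size 2, min 12) -> median=7.5
Step 5: insert 35 -> lo=[1, 3, 12] (size 3, max 12) hi=[21, 35] (size 2, min 21) -> median=12
Step 6: insert 49 -> lo=[1, 3, 12] (size 3, max 12) hi=[21, 35, 49] (size 3, min 21) -> median=16.5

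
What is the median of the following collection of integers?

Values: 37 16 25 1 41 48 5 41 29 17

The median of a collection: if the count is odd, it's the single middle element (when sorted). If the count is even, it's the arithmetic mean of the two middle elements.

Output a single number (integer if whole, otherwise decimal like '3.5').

Answer: 27

Derivation:
Step 1: insert 37 -> lo=[37] (size 1, max 37) hi=[] (size 0) -> median=37
Step 2: insert 16 -> lo=[16] (size 1, max 16) hi=[37] (size 1, min 37) -> median=26.5
Step 3: insert 25 -> lo=[16, 25] (size 2, max 25) hi=[37] (size 1, min 37) -> median=25
Step 4: insert 1 -> lo=[1, 16] (size 2, max 16) hi=[25, 37] (size 2, min 25) -> median=20.5
Step 5: insert 41 -> lo=[1, 16, 25] (size 3, max 25) hi=[37, 41] (size 2, min 37) -> median=25
Step 6: insert 48 -> lo=[1, 16, 25] (size 3, max 25) hi=[37, 41, 48] (size 3, min 37) -> median=31
Step 7: insert 5 -> lo=[1, 5, 16, 25] (size 4, max 25) hi=[37, 41, 48] (size 3, min 37) -> median=25
Step 8: insert 41 -> lo=[1, 5, 16, 25] (size 4, max 25) hi=[37, 41, 41, 48] (size 4, min 37) -> median=31
Step 9: insert 29 -> lo=[1, 5, 16, 25, 29] (size 5, max 29) hi=[37, 41, 41, 48] (size 4, min 37) -> median=29
Step 10: insert 17 -> lo=[1, 5, 16, 17, 25] (size 5, max 25) hi=[29, 37, 41, 41, 48] (size 5, min 29) -> median=27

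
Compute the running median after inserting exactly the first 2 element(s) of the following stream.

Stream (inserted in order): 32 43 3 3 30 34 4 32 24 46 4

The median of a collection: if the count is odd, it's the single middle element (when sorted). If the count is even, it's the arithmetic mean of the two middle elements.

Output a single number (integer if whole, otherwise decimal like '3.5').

Answer: 37.5

Derivation:
Step 1: insert 32 -> lo=[32] (size 1, max 32) hi=[] (size 0) -> median=32
Step 2: insert 43 -> lo=[32] (size 1, max 32) hi=[43] (size 1, min 43) -> median=37.5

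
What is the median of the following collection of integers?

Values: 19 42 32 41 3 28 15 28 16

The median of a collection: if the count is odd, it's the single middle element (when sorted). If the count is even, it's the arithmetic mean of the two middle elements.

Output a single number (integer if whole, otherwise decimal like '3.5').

Step 1: insert 19 -> lo=[19] (size 1, max 19) hi=[] (size 0) -> median=19
Step 2: insert 42 -> lo=[19] (size 1, max 19) hi=[42] (size 1, min 42) -> median=30.5
Step 3: insert 32 -> lo=[19, 32] (size 2, max 32) hi=[42] (size 1, min 42) -> median=32
Step 4: insert 41 -> lo=[19, 32] (size 2, max 32) hi=[41, 42] (size 2, min 41) -> median=36.5
Step 5: insert 3 -> lo=[3, 19, 32] (size 3, max 32) hi=[41, 42] (size 2, min 41) -> median=32
Step 6: insert 28 -> lo=[3, 19, 28] (size 3, max 28) hi=[32, 41, 42] (size 3, min 32) -> median=30
Step 7: insert 15 -> lo=[3, 15, 19, 28] (size 4, max 28) hi=[32, 41, 42] (size 3, min 32) -> median=28
Step 8: insert 28 -> lo=[3, 15, 19, 28] (size 4, max 28) hi=[28, 32, 41, 42] (size 4, min 28) -> median=28
Step 9: insert 16 -> lo=[3, 15, 16, 19, 28] (size 5, max 28) hi=[28, 32, 41, 42] (size 4, min 28) -> median=28

Answer: 28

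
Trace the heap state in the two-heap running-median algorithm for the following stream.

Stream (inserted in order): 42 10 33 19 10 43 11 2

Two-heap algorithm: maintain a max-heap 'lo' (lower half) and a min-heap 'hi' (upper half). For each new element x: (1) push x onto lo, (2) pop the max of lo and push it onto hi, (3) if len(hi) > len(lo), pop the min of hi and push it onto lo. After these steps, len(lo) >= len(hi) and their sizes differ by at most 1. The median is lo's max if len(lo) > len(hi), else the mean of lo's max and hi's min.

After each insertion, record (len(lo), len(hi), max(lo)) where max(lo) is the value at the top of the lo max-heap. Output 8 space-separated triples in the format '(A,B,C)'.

Answer: (1,0,42) (1,1,10) (2,1,33) (2,2,19) (3,2,19) (3,3,19) (4,3,19) (4,4,11)

Derivation:
Step 1: insert 42 -> lo=[42] hi=[] -> (len(lo)=1, len(hi)=0, max(lo)=42)
Step 2: insert 10 -> lo=[10] hi=[42] -> (len(lo)=1, len(hi)=1, max(lo)=10)
Step 3: insert 33 -> lo=[10, 33] hi=[42] -> (len(lo)=2, len(hi)=1, max(lo)=33)
Step 4: insert 19 -> lo=[10, 19] hi=[33, 42] -> (len(lo)=2, len(hi)=2, max(lo)=19)
Step 5: insert 10 -> lo=[10, 10, 19] hi=[33, 42] -> (len(lo)=3, len(hi)=2, max(lo)=19)
Step 6: insert 43 -> lo=[10, 10, 19] hi=[33, 42, 43] -> (len(lo)=3, len(hi)=3, max(lo)=19)
Step 7: insert 11 -> lo=[10, 10, 11, 19] hi=[33, 42, 43] -> (len(lo)=4, len(hi)=3, max(lo)=19)
Step 8: insert 2 -> lo=[2, 10, 10, 11] hi=[19, 33, 42, 43] -> (len(lo)=4, len(hi)=4, max(lo)=11)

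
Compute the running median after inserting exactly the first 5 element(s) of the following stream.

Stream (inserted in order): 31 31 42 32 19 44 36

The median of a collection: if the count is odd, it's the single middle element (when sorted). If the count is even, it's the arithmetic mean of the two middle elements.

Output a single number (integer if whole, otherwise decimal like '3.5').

Answer: 31

Derivation:
Step 1: insert 31 -> lo=[31] (size 1, max 31) hi=[] (size 0) -> median=31
Step 2: insert 31 -> lo=[31] (size 1, max 31) hi=[31] (size 1, min 31) -> median=31
Step 3: insert 42 -> lo=[31, 31] (size 2, max 31) hi=[42] (size 1, min 42) -> median=31
Step 4: insert 32 -> lo=[31, 31] (size 2, max 31) hi=[32, 42] (size 2, min 32) -> median=31.5
Step 5: insert 19 -> lo=[19, 31, 31] (size 3, max 31) hi=[32, 42] (size 2, min 32) -> median=31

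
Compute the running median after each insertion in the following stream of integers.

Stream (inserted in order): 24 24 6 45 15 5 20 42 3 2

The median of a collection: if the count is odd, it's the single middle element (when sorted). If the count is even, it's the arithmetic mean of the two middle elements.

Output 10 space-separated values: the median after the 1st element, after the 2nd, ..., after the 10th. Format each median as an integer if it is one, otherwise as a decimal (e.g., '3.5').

Step 1: insert 24 -> lo=[24] (size 1, max 24) hi=[] (size 0) -> median=24
Step 2: insert 24 -> lo=[24] (size 1, max 24) hi=[24] (size 1, min 24) -> median=24
Step 3: insert 6 -> lo=[6, 24] (size 2, max 24) hi=[24] (size 1, min 24) -> median=24
Step 4: insert 45 -> lo=[6, 24] (size 2, max 24) hi=[24, 45] (size 2, min 24) -> median=24
Step 5: insert 15 -> lo=[6, 15, 24] (size 3, max 24) hi=[24, 45] (size 2, min 24) -> median=24
Step 6: insert 5 -> lo=[5, 6, 15] (size 3, max 15) hi=[24, 24, 45] (size 3, min 24) -> median=19.5
Step 7: insert 20 -> lo=[5, 6, 15, 20] (size 4, max 20) hi=[24, 24, 45] (size 3, min 24) -> median=20
Step 8: insert 42 -> lo=[5, 6, 15, 20] (size 4, max 20) hi=[24, 24, 42, 45] (size 4, min 24) -> median=22
Step 9: insert 3 -> lo=[3, 5, 6, 15, 20] (size 5, max 20) hi=[24, 24, 42, 45] (size 4, min 24) -> median=20
Step 10: insert 2 -> lo=[2, 3, 5, 6, 15] (size 5, max 15) hi=[20, 24, 24, 42, 45] (size 5, min 20) -> median=17.5

Answer: 24 24 24 24 24 19.5 20 22 20 17.5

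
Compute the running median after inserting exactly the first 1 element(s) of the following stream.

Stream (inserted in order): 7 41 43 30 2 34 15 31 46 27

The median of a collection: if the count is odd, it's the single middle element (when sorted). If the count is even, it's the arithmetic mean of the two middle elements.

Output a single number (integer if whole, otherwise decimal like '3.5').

Answer: 7

Derivation:
Step 1: insert 7 -> lo=[7] (size 1, max 7) hi=[] (size 0) -> median=7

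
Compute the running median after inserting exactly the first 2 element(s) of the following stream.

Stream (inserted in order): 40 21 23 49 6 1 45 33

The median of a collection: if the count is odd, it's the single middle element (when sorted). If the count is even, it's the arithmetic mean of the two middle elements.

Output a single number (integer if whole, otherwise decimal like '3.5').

Answer: 30.5

Derivation:
Step 1: insert 40 -> lo=[40] (size 1, max 40) hi=[] (size 0) -> median=40
Step 2: insert 21 -> lo=[21] (size 1, max 21) hi=[40] (size 1, min 40) -> median=30.5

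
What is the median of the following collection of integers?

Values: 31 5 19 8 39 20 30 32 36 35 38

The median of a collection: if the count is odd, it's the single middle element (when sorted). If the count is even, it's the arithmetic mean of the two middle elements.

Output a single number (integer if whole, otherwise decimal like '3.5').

Answer: 31

Derivation:
Step 1: insert 31 -> lo=[31] (size 1, max 31) hi=[] (size 0) -> median=31
Step 2: insert 5 -> lo=[5] (size 1, max 5) hi=[31] (size 1, min 31) -> median=18
Step 3: insert 19 -> lo=[5, 19] (size 2, max 19) hi=[31] (size 1, min 31) -> median=19
Step 4: insert 8 -> lo=[5, 8] (size 2, max 8) hi=[19, 31] (size 2, min 19) -> median=13.5
Step 5: insert 39 -> lo=[5, 8, 19] (size 3, max 19) hi=[31, 39] (size 2, min 31) -> median=19
Step 6: insert 20 -> lo=[5, 8, 19] (size 3, max 19) hi=[20, 31, 39] (size 3, min 20) -> median=19.5
Step 7: insert 30 -> lo=[5, 8, 19, 20] (size 4, max 20) hi=[30, 31, 39] (size 3, min 30) -> median=20
Step 8: insert 32 -> lo=[5, 8, 19, 20] (size 4, max 20) hi=[30, 31, 32, 39] (size 4, min 30) -> median=25
Step 9: insert 36 -> lo=[5, 8, 19, 20, 30] (size 5, max 30) hi=[31, 32, 36, 39] (size 4, min 31) -> median=30
Step 10: insert 35 -> lo=[5, 8, 19, 20, 30] (size 5, max 30) hi=[31, 32, 35, 36, 39] (size 5, min 31) -> median=30.5
Step 11: insert 38 -> lo=[5, 8, 19, 20, 30, 31] (size 6, max 31) hi=[32, 35, 36, 38, 39] (size 5, min 32) -> median=31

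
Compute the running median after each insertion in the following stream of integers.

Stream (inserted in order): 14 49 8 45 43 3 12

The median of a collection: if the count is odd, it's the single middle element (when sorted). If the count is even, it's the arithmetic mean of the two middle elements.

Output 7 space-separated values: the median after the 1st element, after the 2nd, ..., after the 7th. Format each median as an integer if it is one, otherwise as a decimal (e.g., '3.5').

Step 1: insert 14 -> lo=[14] (size 1, max 14) hi=[] (size 0) -> median=14
Step 2: insert 49 -> lo=[14] (size 1, max 14) hi=[49] (size 1, min 49) -> median=31.5
Step 3: insert 8 -> lo=[8, 14] (size 2, max 14) hi=[49] (size 1, min 49) -> median=14
Step 4: insert 45 -> lo=[8, 14] (size 2, max 14) hi=[45, 49] (size 2, min 45) -> median=29.5
Step 5: insert 43 -> lo=[8, 14, 43] (size 3, max 43) hi=[45, 49] (size 2, min 45) -> median=43
Step 6: insert 3 -> lo=[3, 8, 14] (size 3, max 14) hi=[43, 45, 49] (size 3, min 43) -> median=28.5
Step 7: insert 12 -> lo=[3, 8, 12, 14] (size 4, max 14) hi=[43, 45, 49] (size 3, min 43) -> median=14

Answer: 14 31.5 14 29.5 43 28.5 14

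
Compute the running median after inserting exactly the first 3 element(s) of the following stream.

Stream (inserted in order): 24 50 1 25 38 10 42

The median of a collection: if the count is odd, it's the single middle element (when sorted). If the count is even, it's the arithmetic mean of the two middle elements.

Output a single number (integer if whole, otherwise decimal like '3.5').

Answer: 24

Derivation:
Step 1: insert 24 -> lo=[24] (size 1, max 24) hi=[] (size 0) -> median=24
Step 2: insert 50 -> lo=[24] (size 1, max 24) hi=[50] (size 1, min 50) -> median=37
Step 3: insert 1 -> lo=[1, 24] (size 2, max 24) hi=[50] (size 1, min 50) -> median=24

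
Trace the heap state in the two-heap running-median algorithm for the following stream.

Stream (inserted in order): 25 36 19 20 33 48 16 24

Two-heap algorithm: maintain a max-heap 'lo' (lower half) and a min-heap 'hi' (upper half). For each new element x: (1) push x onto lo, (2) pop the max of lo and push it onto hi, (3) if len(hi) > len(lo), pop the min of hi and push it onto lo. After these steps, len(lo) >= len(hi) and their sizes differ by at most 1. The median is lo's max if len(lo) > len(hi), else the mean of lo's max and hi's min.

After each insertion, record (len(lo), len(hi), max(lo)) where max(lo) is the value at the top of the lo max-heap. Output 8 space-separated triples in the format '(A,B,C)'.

Step 1: insert 25 -> lo=[25] hi=[] -> (len(lo)=1, len(hi)=0, max(lo)=25)
Step 2: insert 36 -> lo=[25] hi=[36] -> (len(lo)=1, len(hi)=1, max(lo)=25)
Step 3: insert 19 -> lo=[19, 25] hi=[36] -> (len(lo)=2, len(hi)=1, max(lo)=25)
Step 4: insert 20 -> lo=[19, 20] hi=[25, 36] -> (len(lo)=2, len(hi)=2, max(lo)=20)
Step 5: insert 33 -> lo=[19, 20, 25] hi=[33, 36] -> (len(lo)=3, len(hi)=2, max(lo)=25)
Step 6: insert 48 -> lo=[19, 20, 25] hi=[33, 36, 48] -> (len(lo)=3, len(hi)=3, max(lo)=25)
Step 7: insert 16 -> lo=[16, 19, 20, 25] hi=[33, 36, 48] -> (len(lo)=4, len(hi)=3, max(lo)=25)
Step 8: insert 24 -> lo=[16, 19, 20, 24] hi=[25, 33, 36, 48] -> (len(lo)=4, len(hi)=4, max(lo)=24)

Answer: (1,0,25) (1,1,25) (2,1,25) (2,2,20) (3,2,25) (3,3,25) (4,3,25) (4,4,24)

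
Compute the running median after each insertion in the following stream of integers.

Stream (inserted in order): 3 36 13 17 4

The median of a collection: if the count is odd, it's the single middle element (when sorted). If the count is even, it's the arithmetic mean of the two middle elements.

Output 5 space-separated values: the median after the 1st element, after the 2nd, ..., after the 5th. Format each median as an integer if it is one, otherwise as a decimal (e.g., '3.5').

Answer: 3 19.5 13 15 13

Derivation:
Step 1: insert 3 -> lo=[3] (size 1, max 3) hi=[] (size 0) -> median=3
Step 2: insert 36 -> lo=[3] (size 1, max 3) hi=[36] (size 1, min 36) -> median=19.5
Step 3: insert 13 -> lo=[3, 13] (size 2, max 13) hi=[36] (size 1, min 36) -> median=13
Step 4: insert 17 -> lo=[3, 13] (size 2, max 13) hi=[17, 36] (size 2, min 17) -> median=15
Step 5: insert 4 -> lo=[3, 4, 13] (size 3, max 13) hi=[17, 36] (size 2, min 17) -> median=13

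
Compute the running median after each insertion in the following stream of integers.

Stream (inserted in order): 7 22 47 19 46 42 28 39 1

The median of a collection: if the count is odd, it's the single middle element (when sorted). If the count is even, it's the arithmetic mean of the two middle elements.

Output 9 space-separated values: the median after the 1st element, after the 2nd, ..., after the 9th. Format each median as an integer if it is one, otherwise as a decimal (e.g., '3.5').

Step 1: insert 7 -> lo=[7] (size 1, max 7) hi=[] (size 0) -> median=7
Step 2: insert 22 -> lo=[7] (size 1, max 7) hi=[22] (size 1, min 22) -> median=14.5
Step 3: insert 47 -> lo=[7, 22] (size 2, max 22) hi=[47] (size 1, min 47) -> median=22
Step 4: insert 19 -> lo=[7, 19] (size 2, max 19) hi=[22, 47] (size 2, min 22) -> median=20.5
Step 5: insert 46 -> lo=[7, 19, 22] (size 3, max 22) hi=[46, 47] (size 2, min 46) -> median=22
Step 6: insert 42 -> lo=[7, 19, 22] (size 3, max 22) hi=[42, 46, 47] (size 3, min 42) -> median=32
Step 7: insert 28 -> lo=[7, 19, 22, 28] (size 4, max 28) hi=[42, 46, 47] (size 3, min 42) -> median=28
Step 8: insert 39 -> lo=[7, 19, 22, 28] (size 4, max 28) hi=[39, 42, 46, 47] (size 4, min 39) -> median=33.5
Step 9: insert 1 -> lo=[1, 7, 19, 22, 28] (size 5, max 28) hi=[39, 42, 46, 47] (size 4, min 39) -> median=28

Answer: 7 14.5 22 20.5 22 32 28 33.5 28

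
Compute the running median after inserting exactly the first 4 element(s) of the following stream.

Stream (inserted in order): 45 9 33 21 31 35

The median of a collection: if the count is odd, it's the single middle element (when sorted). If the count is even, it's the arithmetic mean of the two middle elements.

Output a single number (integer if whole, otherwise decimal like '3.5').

Answer: 27

Derivation:
Step 1: insert 45 -> lo=[45] (size 1, max 45) hi=[] (size 0) -> median=45
Step 2: insert 9 -> lo=[9] (size 1, max 9) hi=[45] (size 1, min 45) -> median=27
Step 3: insert 33 -> lo=[9, 33] (size 2, max 33) hi=[45] (size 1, min 45) -> median=33
Step 4: insert 21 -> lo=[9, 21] (size 2, max 21) hi=[33, 45] (size 2, min 33) -> median=27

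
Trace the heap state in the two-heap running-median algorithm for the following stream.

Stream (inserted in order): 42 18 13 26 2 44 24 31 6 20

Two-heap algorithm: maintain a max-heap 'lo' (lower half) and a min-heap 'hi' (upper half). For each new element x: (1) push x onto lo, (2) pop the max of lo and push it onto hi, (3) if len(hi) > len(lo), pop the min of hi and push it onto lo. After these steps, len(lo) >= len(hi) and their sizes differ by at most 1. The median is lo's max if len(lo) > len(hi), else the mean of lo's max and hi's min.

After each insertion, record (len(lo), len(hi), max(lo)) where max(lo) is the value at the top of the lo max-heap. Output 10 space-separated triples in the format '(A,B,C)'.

Answer: (1,0,42) (1,1,18) (2,1,18) (2,2,18) (3,2,18) (3,3,18) (4,3,24) (4,4,24) (5,4,24) (5,5,20)

Derivation:
Step 1: insert 42 -> lo=[42] hi=[] -> (len(lo)=1, len(hi)=0, max(lo)=42)
Step 2: insert 18 -> lo=[18] hi=[42] -> (len(lo)=1, len(hi)=1, max(lo)=18)
Step 3: insert 13 -> lo=[13, 18] hi=[42] -> (len(lo)=2, len(hi)=1, max(lo)=18)
Step 4: insert 26 -> lo=[13, 18] hi=[26, 42] -> (len(lo)=2, len(hi)=2, max(lo)=18)
Step 5: insert 2 -> lo=[2, 13, 18] hi=[26, 42] -> (len(lo)=3, len(hi)=2, max(lo)=18)
Step 6: insert 44 -> lo=[2, 13, 18] hi=[26, 42, 44] -> (len(lo)=3, len(hi)=3, max(lo)=18)
Step 7: insert 24 -> lo=[2, 13, 18, 24] hi=[26, 42, 44] -> (len(lo)=4, len(hi)=3, max(lo)=24)
Step 8: insert 31 -> lo=[2, 13, 18, 24] hi=[26, 31, 42, 44] -> (len(lo)=4, len(hi)=4, max(lo)=24)
Step 9: insert 6 -> lo=[2, 6, 13, 18, 24] hi=[26, 31, 42, 44] -> (len(lo)=5, len(hi)=4, max(lo)=24)
Step 10: insert 20 -> lo=[2, 6, 13, 18, 20] hi=[24, 26, 31, 42, 44] -> (len(lo)=5, len(hi)=5, max(lo)=20)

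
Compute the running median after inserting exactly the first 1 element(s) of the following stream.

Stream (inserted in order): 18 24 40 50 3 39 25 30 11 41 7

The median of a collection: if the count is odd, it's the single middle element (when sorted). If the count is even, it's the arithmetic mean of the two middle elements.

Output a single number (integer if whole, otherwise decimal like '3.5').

Step 1: insert 18 -> lo=[18] (size 1, max 18) hi=[] (size 0) -> median=18

Answer: 18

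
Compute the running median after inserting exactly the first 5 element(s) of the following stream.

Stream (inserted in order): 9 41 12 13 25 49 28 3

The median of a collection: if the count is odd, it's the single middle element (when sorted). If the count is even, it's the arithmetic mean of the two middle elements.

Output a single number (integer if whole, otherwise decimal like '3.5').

Answer: 13

Derivation:
Step 1: insert 9 -> lo=[9] (size 1, max 9) hi=[] (size 0) -> median=9
Step 2: insert 41 -> lo=[9] (size 1, max 9) hi=[41] (size 1, min 41) -> median=25
Step 3: insert 12 -> lo=[9, 12] (size 2, max 12) hi=[41] (size 1, min 41) -> median=12
Step 4: insert 13 -> lo=[9, 12] (size 2, max 12) hi=[13, 41] (size 2, min 13) -> median=12.5
Step 5: insert 25 -> lo=[9, 12, 13] (size 3, max 13) hi=[25, 41] (size 2, min 25) -> median=13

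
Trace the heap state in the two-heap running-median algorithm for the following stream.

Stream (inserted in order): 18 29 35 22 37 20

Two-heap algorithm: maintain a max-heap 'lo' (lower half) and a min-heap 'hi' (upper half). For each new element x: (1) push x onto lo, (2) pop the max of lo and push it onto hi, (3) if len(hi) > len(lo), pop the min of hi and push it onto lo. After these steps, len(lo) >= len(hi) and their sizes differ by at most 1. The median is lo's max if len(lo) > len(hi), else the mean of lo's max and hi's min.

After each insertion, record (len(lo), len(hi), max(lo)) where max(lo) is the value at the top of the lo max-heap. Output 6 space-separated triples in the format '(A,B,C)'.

Answer: (1,0,18) (1,1,18) (2,1,29) (2,2,22) (3,2,29) (3,3,22)

Derivation:
Step 1: insert 18 -> lo=[18] hi=[] -> (len(lo)=1, len(hi)=0, max(lo)=18)
Step 2: insert 29 -> lo=[18] hi=[29] -> (len(lo)=1, len(hi)=1, max(lo)=18)
Step 3: insert 35 -> lo=[18, 29] hi=[35] -> (len(lo)=2, len(hi)=1, max(lo)=29)
Step 4: insert 22 -> lo=[18, 22] hi=[29, 35] -> (len(lo)=2, len(hi)=2, max(lo)=22)
Step 5: insert 37 -> lo=[18, 22, 29] hi=[35, 37] -> (len(lo)=3, len(hi)=2, max(lo)=29)
Step 6: insert 20 -> lo=[18, 20, 22] hi=[29, 35, 37] -> (len(lo)=3, len(hi)=3, max(lo)=22)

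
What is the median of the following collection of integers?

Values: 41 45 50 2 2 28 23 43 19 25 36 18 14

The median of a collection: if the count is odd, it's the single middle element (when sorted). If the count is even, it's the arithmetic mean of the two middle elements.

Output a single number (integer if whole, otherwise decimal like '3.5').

Step 1: insert 41 -> lo=[41] (size 1, max 41) hi=[] (size 0) -> median=41
Step 2: insert 45 -> lo=[41] (size 1, max 41) hi=[45] (size 1, min 45) -> median=43
Step 3: insert 50 -> lo=[41, 45] (size 2, max 45) hi=[50] (size 1, min 50) -> median=45
Step 4: insert 2 -> lo=[2, 41] (size 2, max 41) hi=[45, 50] (size 2, min 45) -> median=43
Step 5: insert 2 -> lo=[2, 2, 41] (size 3, max 41) hi=[45, 50] (size 2, min 45) -> median=41
Step 6: insert 28 -> lo=[2, 2, 28] (size 3, max 28) hi=[41, 45, 50] (size 3, min 41) -> median=34.5
Step 7: insert 23 -> lo=[2, 2, 23, 28] (size 4, max 28) hi=[41, 45, 50] (size 3, min 41) -> median=28
Step 8: insert 43 -> lo=[2, 2, 23, 28] (size 4, max 28) hi=[41, 43, 45, 50] (size 4, min 41) -> median=34.5
Step 9: insert 19 -> lo=[2, 2, 19, 23, 28] (size 5, max 28) hi=[41, 43, 45, 50] (size 4, min 41) -> median=28
Step 10: insert 25 -> lo=[2, 2, 19, 23, 25] (size 5, max 25) hi=[28, 41, 43, 45, 50] (size 5, min 28) -> median=26.5
Step 11: insert 36 -> lo=[2, 2, 19, 23, 25, 28] (size 6, max 28) hi=[36, 41, 43, 45, 50] (size 5, min 36) -> median=28
Step 12: insert 18 -> lo=[2, 2, 18, 19, 23, 25] (size 6, max 25) hi=[28, 36, 41, 43, 45, 50] (size 6, min 28) -> median=26.5
Step 13: insert 14 -> lo=[2, 2, 14, 18, 19, 23, 25] (size 7, max 25) hi=[28, 36, 41, 43, 45, 50] (size 6, min 28) -> median=25

Answer: 25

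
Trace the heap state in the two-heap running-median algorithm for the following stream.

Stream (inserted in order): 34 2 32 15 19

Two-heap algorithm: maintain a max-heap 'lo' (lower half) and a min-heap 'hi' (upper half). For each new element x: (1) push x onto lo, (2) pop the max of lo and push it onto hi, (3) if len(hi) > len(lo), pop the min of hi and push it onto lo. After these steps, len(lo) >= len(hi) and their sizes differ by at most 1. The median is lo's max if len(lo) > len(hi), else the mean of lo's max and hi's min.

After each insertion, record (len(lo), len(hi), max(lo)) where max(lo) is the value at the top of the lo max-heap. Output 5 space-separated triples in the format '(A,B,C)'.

Answer: (1,0,34) (1,1,2) (2,1,32) (2,2,15) (3,2,19)

Derivation:
Step 1: insert 34 -> lo=[34] hi=[] -> (len(lo)=1, len(hi)=0, max(lo)=34)
Step 2: insert 2 -> lo=[2] hi=[34] -> (len(lo)=1, len(hi)=1, max(lo)=2)
Step 3: insert 32 -> lo=[2, 32] hi=[34] -> (len(lo)=2, len(hi)=1, max(lo)=32)
Step 4: insert 15 -> lo=[2, 15] hi=[32, 34] -> (len(lo)=2, len(hi)=2, max(lo)=15)
Step 5: insert 19 -> lo=[2, 15, 19] hi=[32, 34] -> (len(lo)=3, len(hi)=2, max(lo)=19)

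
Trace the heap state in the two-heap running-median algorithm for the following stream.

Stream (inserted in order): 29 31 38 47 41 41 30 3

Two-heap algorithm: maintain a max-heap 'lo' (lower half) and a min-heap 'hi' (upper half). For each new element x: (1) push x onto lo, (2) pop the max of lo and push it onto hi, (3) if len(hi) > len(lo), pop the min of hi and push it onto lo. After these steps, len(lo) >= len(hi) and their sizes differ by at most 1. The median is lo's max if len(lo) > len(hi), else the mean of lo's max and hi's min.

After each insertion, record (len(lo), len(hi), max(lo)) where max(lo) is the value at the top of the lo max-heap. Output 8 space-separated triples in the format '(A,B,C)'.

Answer: (1,0,29) (1,1,29) (2,1,31) (2,2,31) (3,2,38) (3,3,38) (4,3,38) (4,4,31)

Derivation:
Step 1: insert 29 -> lo=[29] hi=[] -> (len(lo)=1, len(hi)=0, max(lo)=29)
Step 2: insert 31 -> lo=[29] hi=[31] -> (len(lo)=1, len(hi)=1, max(lo)=29)
Step 3: insert 38 -> lo=[29, 31] hi=[38] -> (len(lo)=2, len(hi)=1, max(lo)=31)
Step 4: insert 47 -> lo=[29, 31] hi=[38, 47] -> (len(lo)=2, len(hi)=2, max(lo)=31)
Step 5: insert 41 -> lo=[29, 31, 38] hi=[41, 47] -> (len(lo)=3, len(hi)=2, max(lo)=38)
Step 6: insert 41 -> lo=[29, 31, 38] hi=[41, 41, 47] -> (len(lo)=3, len(hi)=3, max(lo)=38)
Step 7: insert 30 -> lo=[29, 30, 31, 38] hi=[41, 41, 47] -> (len(lo)=4, len(hi)=3, max(lo)=38)
Step 8: insert 3 -> lo=[3, 29, 30, 31] hi=[38, 41, 41, 47] -> (len(lo)=4, len(hi)=4, max(lo)=31)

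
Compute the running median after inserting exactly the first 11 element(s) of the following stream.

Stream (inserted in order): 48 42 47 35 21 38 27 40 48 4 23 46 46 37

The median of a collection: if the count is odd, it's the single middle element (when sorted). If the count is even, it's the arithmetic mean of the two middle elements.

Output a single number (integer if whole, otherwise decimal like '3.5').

Step 1: insert 48 -> lo=[48] (size 1, max 48) hi=[] (size 0) -> median=48
Step 2: insert 42 -> lo=[42] (size 1, max 42) hi=[48] (size 1, min 48) -> median=45
Step 3: insert 47 -> lo=[42, 47] (size 2, max 47) hi=[48] (size 1, min 48) -> median=47
Step 4: insert 35 -> lo=[35, 42] (size 2, max 42) hi=[47, 48] (size 2, min 47) -> median=44.5
Step 5: insert 21 -> lo=[21, 35, 42] (size 3, max 42) hi=[47, 48] (size 2, min 47) -> median=42
Step 6: insert 38 -> lo=[21, 35, 38] (size 3, max 38) hi=[42, 47, 48] (size 3, min 42) -> median=40
Step 7: insert 27 -> lo=[21, 27, 35, 38] (size 4, max 38) hi=[42, 47, 48] (size 3, min 42) -> median=38
Step 8: insert 40 -> lo=[21, 27, 35, 38] (size 4, max 38) hi=[40, 42, 47, 48] (size 4, min 40) -> median=39
Step 9: insert 48 -> lo=[21, 27, 35, 38, 40] (size 5, max 40) hi=[42, 47, 48, 48] (size 4, min 42) -> median=40
Step 10: insert 4 -> lo=[4, 21, 27, 35, 38] (size 5, max 38) hi=[40, 42, 47, 48, 48] (size 5, min 40) -> median=39
Step 11: insert 23 -> lo=[4, 21, 23, 27, 35, 38] (size 6, max 38) hi=[40, 42, 47, 48, 48] (size 5, min 40) -> median=38

Answer: 38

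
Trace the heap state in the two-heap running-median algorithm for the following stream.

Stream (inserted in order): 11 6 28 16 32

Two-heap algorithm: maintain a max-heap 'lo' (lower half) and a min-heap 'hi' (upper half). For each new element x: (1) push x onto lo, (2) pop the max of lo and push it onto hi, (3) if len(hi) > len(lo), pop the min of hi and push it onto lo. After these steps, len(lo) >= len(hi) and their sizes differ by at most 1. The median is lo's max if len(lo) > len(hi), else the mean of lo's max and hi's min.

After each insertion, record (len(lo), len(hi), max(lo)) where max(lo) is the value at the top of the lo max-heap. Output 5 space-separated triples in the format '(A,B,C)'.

Answer: (1,0,11) (1,1,6) (2,1,11) (2,2,11) (3,2,16)

Derivation:
Step 1: insert 11 -> lo=[11] hi=[] -> (len(lo)=1, len(hi)=0, max(lo)=11)
Step 2: insert 6 -> lo=[6] hi=[11] -> (len(lo)=1, len(hi)=1, max(lo)=6)
Step 3: insert 28 -> lo=[6, 11] hi=[28] -> (len(lo)=2, len(hi)=1, max(lo)=11)
Step 4: insert 16 -> lo=[6, 11] hi=[16, 28] -> (len(lo)=2, len(hi)=2, max(lo)=11)
Step 5: insert 32 -> lo=[6, 11, 16] hi=[28, 32] -> (len(lo)=3, len(hi)=2, max(lo)=16)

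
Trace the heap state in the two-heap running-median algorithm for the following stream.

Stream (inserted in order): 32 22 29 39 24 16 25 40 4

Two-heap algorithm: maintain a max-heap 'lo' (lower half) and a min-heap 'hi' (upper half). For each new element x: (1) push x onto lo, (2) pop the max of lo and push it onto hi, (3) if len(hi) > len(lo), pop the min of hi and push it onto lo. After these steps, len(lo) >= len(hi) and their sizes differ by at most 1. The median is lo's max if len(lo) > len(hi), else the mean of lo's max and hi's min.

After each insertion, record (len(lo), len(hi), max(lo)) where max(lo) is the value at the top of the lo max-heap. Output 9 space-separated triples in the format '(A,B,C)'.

Answer: (1,0,32) (1,1,22) (2,1,29) (2,2,29) (3,2,29) (3,3,24) (4,3,25) (4,4,25) (5,4,25)

Derivation:
Step 1: insert 32 -> lo=[32] hi=[] -> (len(lo)=1, len(hi)=0, max(lo)=32)
Step 2: insert 22 -> lo=[22] hi=[32] -> (len(lo)=1, len(hi)=1, max(lo)=22)
Step 3: insert 29 -> lo=[22, 29] hi=[32] -> (len(lo)=2, len(hi)=1, max(lo)=29)
Step 4: insert 39 -> lo=[22, 29] hi=[32, 39] -> (len(lo)=2, len(hi)=2, max(lo)=29)
Step 5: insert 24 -> lo=[22, 24, 29] hi=[32, 39] -> (len(lo)=3, len(hi)=2, max(lo)=29)
Step 6: insert 16 -> lo=[16, 22, 24] hi=[29, 32, 39] -> (len(lo)=3, len(hi)=3, max(lo)=24)
Step 7: insert 25 -> lo=[16, 22, 24, 25] hi=[29, 32, 39] -> (len(lo)=4, len(hi)=3, max(lo)=25)
Step 8: insert 40 -> lo=[16, 22, 24, 25] hi=[29, 32, 39, 40] -> (len(lo)=4, len(hi)=4, max(lo)=25)
Step 9: insert 4 -> lo=[4, 16, 22, 24, 25] hi=[29, 32, 39, 40] -> (len(lo)=5, len(hi)=4, max(lo)=25)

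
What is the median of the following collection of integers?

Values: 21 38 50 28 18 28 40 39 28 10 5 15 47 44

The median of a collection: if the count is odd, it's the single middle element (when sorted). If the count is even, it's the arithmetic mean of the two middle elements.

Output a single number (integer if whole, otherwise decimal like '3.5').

Step 1: insert 21 -> lo=[21] (size 1, max 21) hi=[] (size 0) -> median=21
Step 2: insert 38 -> lo=[21] (size 1, max 21) hi=[38] (size 1, min 38) -> median=29.5
Step 3: insert 50 -> lo=[21, 38] (size 2, max 38) hi=[50] (size 1, min 50) -> median=38
Step 4: insert 28 -> lo=[21, 28] (size 2, max 28) hi=[38, 50] (size 2, min 38) -> median=33
Step 5: insert 18 -> lo=[18, 21, 28] (size 3, max 28) hi=[38, 50] (size 2, min 38) -> median=28
Step 6: insert 28 -> lo=[18, 21, 28] (size 3, max 28) hi=[28, 38, 50] (size 3, min 28) -> median=28
Step 7: insert 40 -> lo=[18, 21, 28, 28] (size 4, max 28) hi=[38, 40, 50] (size 3, min 38) -> median=28
Step 8: insert 39 -> lo=[18, 21, 28, 28] (size 4, max 28) hi=[38, 39, 40, 50] (size 4, min 38) -> median=33
Step 9: insert 28 -> lo=[18, 21, 28, 28, 28] (size 5, max 28) hi=[38, 39, 40, 50] (size 4, min 38) -> median=28
Step 10: insert 10 -> lo=[10, 18, 21, 28, 28] (size 5, max 28) hi=[28, 38, 39, 40, 50] (size 5, min 28) -> median=28
Step 11: insert 5 -> lo=[5, 10, 18, 21, 28, 28] (size 6, max 28) hi=[28, 38, 39, 40, 50] (size 5, min 28) -> median=28
Step 12: insert 15 -> lo=[5, 10, 15, 18, 21, 28] (size 6, max 28) hi=[28, 28, 38, 39, 40, 50] (size 6, min 28) -> median=28
Step 13: insert 47 -> lo=[5, 10, 15, 18, 21, 28, 28] (size 7, max 28) hi=[28, 38, 39, 40, 47, 50] (size 6, min 28) -> median=28
Step 14: insert 44 -> lo=[5, 10, 15, 18, 21, 28, 28] (size 7, max 28) hi=[28, 38, 39, 40, 44, 47, 50] (size 7, min 28) -> median=28

Answer: 28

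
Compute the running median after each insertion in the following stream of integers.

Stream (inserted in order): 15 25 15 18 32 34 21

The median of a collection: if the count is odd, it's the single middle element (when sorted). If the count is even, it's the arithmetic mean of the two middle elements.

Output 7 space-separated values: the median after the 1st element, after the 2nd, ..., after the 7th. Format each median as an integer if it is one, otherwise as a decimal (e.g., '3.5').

Step 1: insert 15 -> lo=[15] (size 1, max 15) hi=[] (size 0) -> median=15
Step 2: insert 25 -> lo=[15] (size 1, max 15) hi=[25] (size 1, min 25) -> median=20
Step 3: insert 15 -> lo=[15, 15] (size 2, max 15) hi=[25] (size 1, min 25) -> median=15
Step 4: insert 18 -> lo=[15, 15] (size 2, max 15) hi=[18, 25] (size 2, min 18) -> median=16.5
Step 5: insert 32 -> lo=[15, 15, 18] (size 3, max 18) hi=[25, 32] (size 2, min 25) -> median=18
Step 6: insert 34 -> lo=[15, 15, 18] (size 3, max 18) hi=[25, 32, 34] (size 3, min 25) -> median=21.5
Step 7: insert 21 -> lo=[15, 15, 18, 21] (size 4, max 21) hi=[25, 32, 34] (size 3, min 25) -> median=21

Answer: 15 20 15 16.5 18 21.5 21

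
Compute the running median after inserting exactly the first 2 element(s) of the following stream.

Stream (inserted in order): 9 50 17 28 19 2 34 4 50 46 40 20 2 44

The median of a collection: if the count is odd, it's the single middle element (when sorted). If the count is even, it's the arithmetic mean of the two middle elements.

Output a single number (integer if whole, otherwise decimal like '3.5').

Step 1: insert 9 -> lo=[9] (size 1, max 9) hi=[] (size 0) -> median=9
Step 2: insert 50 -> lo=[9] (size 1, max 9) hi=[50] (size 1, min 50) -> median=29.5

Answer: 29.5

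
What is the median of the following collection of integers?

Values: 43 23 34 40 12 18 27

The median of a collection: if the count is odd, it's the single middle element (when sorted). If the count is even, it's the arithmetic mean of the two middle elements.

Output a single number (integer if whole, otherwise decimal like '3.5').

Answer: 27

Derivation:
Step 1: insert 43 -> lo=[43] (size 1, max 43) hi=[] (size 0) -> median=43
Step 2: insert 23 -> lo=[23] (size 1, max 23) hi=[43] (size 1, min 43) -> median=33
Step 3: insert 34 -> lo=[23, 34] (size 2, max 34) hi=[43] (size 1, min 43) -> median=34
Step 4: insert 40 -> lo=[23, 34] (size 2, max 34) hi=[40, 43] (size 2, min 40) -> median=37
Step 5: insert 12 -> lo=[12, 23, 34] (size 3, max 34) hi=[40, 43] (size 2, min 40) -> median=34
Step 6: insert 18 -> lo=[12, 18, 23] (size 3, max 23) hi=[34, 40, 43] (size 3, min 34) -> median=28.5
Step 7: insert 27 -> lo=[12, 18, 23, 27] (size 4, max 27) hi=[34, 40, 43] (size 3, min 34) -> median=27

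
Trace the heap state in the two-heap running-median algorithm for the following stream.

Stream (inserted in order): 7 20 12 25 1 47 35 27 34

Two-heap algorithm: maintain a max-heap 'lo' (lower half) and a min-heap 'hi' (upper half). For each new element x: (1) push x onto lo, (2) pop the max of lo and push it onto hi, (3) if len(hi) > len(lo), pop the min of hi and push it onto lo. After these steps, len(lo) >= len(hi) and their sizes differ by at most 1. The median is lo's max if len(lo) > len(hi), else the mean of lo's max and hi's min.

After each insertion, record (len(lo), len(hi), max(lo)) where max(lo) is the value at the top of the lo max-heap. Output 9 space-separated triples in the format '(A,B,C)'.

Answer: (1,0,7) (1,1,7) (2,1,12) (2,2,12) (3,2,12) (3,3,12) (4,3,20) (4,4,20) (5,4,25)

Derivation:
Step 1: insert 7 -> lo=[7] hi=[] -> (len(lo)=1, len(hi)=0, max(lo)=7)
Step 2: insert 20 -> lo=[7] hi=[20] -> (len(lo)=1, len(hi)=1, max(lo)=7)
Step 3: insert 12 -> lo=[7, 12] hi=[20] -> (len(lo)=2, len(hi)=1, max(lo)=12)
Step 4: insert 25 -> lo=[7, 12] hi=[20, 25] -> (len(lo)=2, len(hi)=2, max(lo)=12)
Step 5: insert 1 -> lo=[1, 7, 12] hi=[20, 25] -> (len(lo)=3, len(hi)=2, max(lo)=12)
Step 6: insert 47 -> lo=[1, 7, 12] hi=[20, 25, 47] -> (len(lo)=3, len(hi)=3, max(lo)=12)
Step 7: insert 35 -> lo=[1, 7, 12, 20] hi=[25, 35, 47] -> (len(lo)=4, len(hi)=3, max(lo)=20)
Step 8: insert 27 -> lo=[1, 7, 12, 20] hi=[25, 27, 35, 47] -> (len(lo)=4, len(hi)=4, max(lo)=20)
Step 9: insert 34 -> lo=[1, 7, 12, 20, 25] hi=[27, 34, 35, 47] -> (len(lo)=5, len(hi)=4, max(lo)=25)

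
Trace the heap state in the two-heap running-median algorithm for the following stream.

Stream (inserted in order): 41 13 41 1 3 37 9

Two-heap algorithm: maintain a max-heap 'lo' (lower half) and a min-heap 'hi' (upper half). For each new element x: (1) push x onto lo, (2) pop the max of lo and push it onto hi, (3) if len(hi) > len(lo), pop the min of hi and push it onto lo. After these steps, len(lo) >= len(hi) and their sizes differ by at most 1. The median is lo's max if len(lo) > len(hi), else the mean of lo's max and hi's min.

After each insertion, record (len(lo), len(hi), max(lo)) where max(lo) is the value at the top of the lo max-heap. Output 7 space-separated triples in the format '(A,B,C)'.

Answer: (1,0,41) (1,1,13) (2,1,41) (2,2,13) (3,2,13) (3,3,13) (4,3,13)

Derivation:
Step 1: insert 41 -> lo=[41] hi=[] -> (len(lo)=1, len(hi)=0, max(lo)=41)
Step 2: insert 13 -> lo=[13] hi=[41] -> (len(lo)=1, len(hi)=1, max(lo)=13)
Step 3: insert 41 -> lo=[13, 41] hi=[41] -> (len(lo)=2, len(hi)=1, max(lo)=41)
Step 4: insert 1 -> lo=[1, 13] hi=[41, 41] -> (len(lo)=2, len(hi)=2, max(lo)=13)
Step 5: insert 3 -> lo=[1, 3, 13] hi=[41, 41] -> (len(lo)=3, len(hi)=2, max(lo)=13)
Step 6: insert 37 -> lo=[1, 3, 13] hi=[37, 41, 41] -> (len(lo)=3, len(hi)=3, max(lo)=13)
Step 7: insert 9 -> lo=[1, 3, 9, 13] hi=[37, 41, 41] -> (len(lo)=4, len(hi)=3, max(lo)=13)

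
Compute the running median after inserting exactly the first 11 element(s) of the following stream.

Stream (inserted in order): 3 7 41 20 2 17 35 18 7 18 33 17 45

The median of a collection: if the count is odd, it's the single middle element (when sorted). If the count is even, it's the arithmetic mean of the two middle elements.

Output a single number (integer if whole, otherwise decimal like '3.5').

Step 1: insert 3 -> lo=[3] (size 1, max 3) hi=[] (size 0) -> median=3
Step 2: insert 7 -> lo=[3] (size 1, max 3) hi=[7] (size 1, min 7) -> median=5
Step 3: insert 41 -> lo=[3, 7] (size 2, max 7) hi=[41] (size 1, min 41) -> median=7
Step 4: insert 20 -> lo=[3, 7] (size 2, max 7) hi=[20, 41] (size 2, min 20) -> median=13.5
Step 5: insert 2 -> lo=[2, 3, 7] (size 3, max 7) hi=[20, 41] (size 2, min 20) -> median=7
Step 6: insert 17 -> lo=[2, 3, 7] (size 3, max 7) hi=[17, 20, 41] (size 3, min 17) -> median=12
Step 7: insert 35 -> lo=[2, 3, 7, 17] (size 4, max 17) hi=[20, 35, 41] (size 3, min 20) -> median=17
Step 8: insert 18 -> lo=[2, 3, 7, 17] (size 4, max 17) hi=[18, 20, 35, 41] (size 4, min 18) -> median=17.5
Step 9: insert 7 -> lo=[2, 3, 7, 7, 17] (size 5, max 17) hi=[18, 20, 35, 41] (size 4, min 18) -> median=17
Step 10: insert 18 -> lo=[2, 3, 7, 7, 17] (size 5, max 17) hi=[18, 18, 20, 35, 41] (size 5, min 18) -> median=17.5
Step 11: insert 33 -> lo=[2, 3, 7, 7, 17, 18] (size 6, max 18) hi=[18, 20, 33, 35, 41] (size 5, min 18) -> median=18

Answer: 18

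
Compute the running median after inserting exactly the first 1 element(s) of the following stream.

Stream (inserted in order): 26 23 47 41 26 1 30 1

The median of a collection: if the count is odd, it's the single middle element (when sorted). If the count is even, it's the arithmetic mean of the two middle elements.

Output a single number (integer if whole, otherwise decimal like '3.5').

Answer: 26

Derivation:
Step 1: insert 26 -> lo=[26] (size 1, max 26) hi=[] (size 0) -> median=26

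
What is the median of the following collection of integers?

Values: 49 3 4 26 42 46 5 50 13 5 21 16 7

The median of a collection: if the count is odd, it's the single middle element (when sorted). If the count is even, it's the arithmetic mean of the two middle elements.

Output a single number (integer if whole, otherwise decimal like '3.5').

Step 1: insert 49 -> lo=[49] (size 1, max 49) hi=[] (size 0) -> median=49
Step 2: insert 3 -> lo=[3] (size 1, max 3) hi=[49] (size 1, min 49) -> median=26
Step 3: insert 4 -> lo=[3, 4] (size 2, max 4) hi=[49] (size 1, min 49) -> median=4
Step 4: insert 26 -> lo=[3, 4] (size 2, max 4) hi=[26, 49] (size 2, min 26) -> median=15
Step 5: insert 42 -> lo=[3, 4, 26] (size 3, max 26) hi=[42, 49] (size 2, min 42) -> median=26
Step 6: insert 46 -> lo=[3, 4, 26] (size 3, max 26) hi=[42, 46, 49] (size 3, min 42) -> median=34
Step 7: insert 5 -> lo=[3, 4, 5, 26] (size 4, max 26) hi=[42, 46, 49] (size 3, min 42) -> median=26
Step 8: insert 50 -> lo=[3, 4, 5, 26] (size 4, max 26) hi=[42, 46, 49, 50] (size 4, min 42) -> median=34
Step 9: insert 13 -> lo=[3, 4, 5, 13, 26] (size 5, max 26) hi=[42, 46, 49, 50] (size 4, min 42) -> median=26
Step 10: insert 5 -> lo=[3, 4, 5, 5, 13] (size 5, max 13) hi=[26, 42, 46, 49, 50] (size 5, min 26) -> median=19.5
Step 11: insert 21 -> lo=[3, 4, 5, 5, 13, 21] (size 6, max 21) hi=[26, 42, 46, 49, 50] (size 5, min 26) -> median=21
Step 12: insert 16 -> lo=[3, 4, 5, 5, 13, 16] (size 6, max 16) hi=[21, 26, 42, 46, 49, 50] (size 6, min 21) -> median=18.5
Step 13: insert 7 -> lo=[3, 4, 5, 5, 7, 13, 16] (size 7, max 16) hi=[21, 26, 42, 46, 49, 50] (size 6, min 21) -> median=16

Answer: 16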